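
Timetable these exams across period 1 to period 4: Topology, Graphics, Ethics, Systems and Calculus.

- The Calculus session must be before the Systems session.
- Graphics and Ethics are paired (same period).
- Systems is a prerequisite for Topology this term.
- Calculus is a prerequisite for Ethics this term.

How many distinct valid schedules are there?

Splitting on Topology: it can be period 3 (3), period 4 (8). Listing each branch's schedules as (Graphics, Ethics, Systems, Calculus) by period number:
Topology=period 3: (2,2,2,1) (3,3,2,1) (4,4,2,1) — 3.
Topology=period 4: (2,2,2,1) (2,2,3,1) (3,3,2,1) (3,3,3,1) (3,3,3,2) (4,4,2,1) (4,4,3,1) (4,4,3,2) — 8.
Summing: 3 + 8 = 11.

11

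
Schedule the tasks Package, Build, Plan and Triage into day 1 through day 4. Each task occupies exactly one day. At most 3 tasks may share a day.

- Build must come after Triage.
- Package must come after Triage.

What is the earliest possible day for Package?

day 2

Precedence pushes Package to at least day 2.
Package at day 2 is achievable: Triage in day 1; Build in day 2; Package in day 2; Plan in day 1.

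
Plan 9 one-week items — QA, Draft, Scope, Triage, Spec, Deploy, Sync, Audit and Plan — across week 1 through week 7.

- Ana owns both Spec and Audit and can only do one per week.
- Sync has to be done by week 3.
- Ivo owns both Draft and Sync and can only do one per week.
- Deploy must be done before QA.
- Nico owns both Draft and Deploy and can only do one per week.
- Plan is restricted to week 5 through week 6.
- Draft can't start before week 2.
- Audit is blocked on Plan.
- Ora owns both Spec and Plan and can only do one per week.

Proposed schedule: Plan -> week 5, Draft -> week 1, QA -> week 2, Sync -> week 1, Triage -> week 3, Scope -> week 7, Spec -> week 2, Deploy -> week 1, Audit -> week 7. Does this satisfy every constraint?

Deploy must be done before QA — holds.
Ana owns both Spec and Audit and can only do one per week — holds.
Nico owns both Draft and Deploy and can only do one per week — violated.
Audit is blocked on Plan — holds.
Ora owns both Spec and Plan and can only do one per week — holds.
Sync has to be done by week 3 — holds.
Plan is restricted to week 5 through week 6 — holds.
Draft can't start before week 2 — violated.
Ivo owns both Draft and Sync and can only do one per week — violated.

No — it violates: Draft can't start before week 2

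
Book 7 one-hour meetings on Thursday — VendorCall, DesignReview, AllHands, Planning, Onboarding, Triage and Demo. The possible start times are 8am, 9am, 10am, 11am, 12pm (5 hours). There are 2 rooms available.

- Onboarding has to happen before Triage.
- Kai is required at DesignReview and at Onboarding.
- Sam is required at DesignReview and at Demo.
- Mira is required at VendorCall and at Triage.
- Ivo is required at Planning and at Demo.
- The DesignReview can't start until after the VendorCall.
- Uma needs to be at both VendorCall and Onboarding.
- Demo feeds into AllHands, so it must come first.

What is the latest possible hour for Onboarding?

11am

Downstream work caps Onboarding at 11am.
Onboarding at 11am is achievable: Demo -> 8am, Planning -> 10am, Onboarding -> 11am, DesignReview -> 9am, Triage -> 12pm, VendorCall -> 8am, AllHands -> 9am.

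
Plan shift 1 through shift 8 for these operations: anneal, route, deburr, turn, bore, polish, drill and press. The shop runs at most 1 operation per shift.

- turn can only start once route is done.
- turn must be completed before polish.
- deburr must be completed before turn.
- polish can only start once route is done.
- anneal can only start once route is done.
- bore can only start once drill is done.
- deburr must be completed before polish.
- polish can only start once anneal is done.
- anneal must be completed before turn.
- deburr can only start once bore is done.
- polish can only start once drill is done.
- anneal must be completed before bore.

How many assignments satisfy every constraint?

Splitting on anneal: it can be shift 2 (6), shift 3 (12), shift 4 (6). Listing each branch's schedules as (route, deburr, turn, bore, polish, drill, press) by shift number:
anneal=shift 2: (1,5,6,4,7,3,8) (1,5,6,4,8,3,7) (1,5,7,4,8,3,6) (1,6,7,4,8,3,5) (1,6,7,5,8,3,4) (1,6,7,5,8,4,3) — 6.
anneal=shift 3: (1,5,6,4,7,2,8) (1,5,6,4,8,2,7) (1,5,7,4,8,2,6) (1,6,7,4,8,2,5) (1,6,7,5,8,2,4) (1,6,7,5,8,4,2) (2,5,6,4,7,1,8) (2,5,6,4,8,1,7) (2,5,7,4,8,1,6) (2,6,7,4,8,1,5) (2,6,7,5,8,1,4) (2,6,7,5,8,4,1) — 12.
anneal=shift 4: (1,6,7,5,8,2,3) (1,6,7,5,8,3,2) (2,6,7,5,8,1,3) (2,6,7,5,8,3,1) (3,6,7,5,8,1,2) (3,6,7,5,8,2,1) — 6.
Summing: 6 + 12 + 6 = 24.

24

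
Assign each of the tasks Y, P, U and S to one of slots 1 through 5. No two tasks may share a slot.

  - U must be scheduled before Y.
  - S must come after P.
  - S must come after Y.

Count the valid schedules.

15

Splitting on Y: it can be 2 (3), 3 (6), 4 (6). Listing each branch's schedules as (P, U, S):
Y=2: (3,1,4) (3,1,5) (4,1,5) — 3.
Y=3: (1,2,4) (1,2,5) (2,1,4) (2,1,5) (4,1,5) (4,2,5) — 6.
Y=4: (1,2,5) (1,3,5) (2,1,5) (2,3,5) (3,1,5) (3,2,5) — 6.
Summing: 3 + 6 + 6 = 15.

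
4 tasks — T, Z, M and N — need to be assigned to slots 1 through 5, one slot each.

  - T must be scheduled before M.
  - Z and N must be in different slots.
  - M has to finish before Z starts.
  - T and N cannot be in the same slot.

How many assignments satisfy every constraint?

30

Splitting on T: it can be 1 (18), 2 (9), 3 (3). Listing each branch's schedules as (Z, M, N):
T=1: (3,2,2) (3,2,4) (3,2,5) (4,2,2) (4,2,3) (4,2,5) (4,3,2) (4,3,3) (4,3,5) (5,2,2) (5,2,3) (5,2,4) (5,3,2) (5,3,3) (5,3,4) (5,4,2) (5,4,3) (5,4,4) — 18.
T=2: (4,3,1) (4,3,3) (4,3,5) (5,3,1) (5,3,3) (5,3,4) (5,4,1) (5,4,3) (5,4,4) — 9.
T=3: (5,4,1) (5,4,2) (5,4,4) — 3.
Summing: 18 + 9 + 3 = 30.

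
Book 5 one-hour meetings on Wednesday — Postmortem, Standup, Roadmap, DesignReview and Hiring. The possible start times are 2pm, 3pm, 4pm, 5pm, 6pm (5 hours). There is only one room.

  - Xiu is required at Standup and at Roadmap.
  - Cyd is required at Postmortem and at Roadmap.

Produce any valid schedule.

Hiring in 6pm, Standup in 3pm, Postmortem in 2pm, DesignReview in 5pm, Roadmap in 4pm

Checking: Standup(3pm) != Roadmap(4pm); Postmortem(2pm) != Roadmap(4pm); max 1 per hour (cap 1).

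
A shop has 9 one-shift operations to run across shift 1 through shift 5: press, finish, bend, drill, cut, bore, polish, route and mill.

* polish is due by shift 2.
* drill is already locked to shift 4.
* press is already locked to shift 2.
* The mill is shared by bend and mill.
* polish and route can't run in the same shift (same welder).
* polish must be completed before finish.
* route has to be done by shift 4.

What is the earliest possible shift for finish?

Precedence pushes finish to at least shift 2.
finish at shift 2 is achievable: drill in shift 4, mill in shift 2, bore in shift 1, cut in shift 1, bend in shift 1, route in shift 2, polish in shift 1, finish in shift 2, press in shift 2.

shift 2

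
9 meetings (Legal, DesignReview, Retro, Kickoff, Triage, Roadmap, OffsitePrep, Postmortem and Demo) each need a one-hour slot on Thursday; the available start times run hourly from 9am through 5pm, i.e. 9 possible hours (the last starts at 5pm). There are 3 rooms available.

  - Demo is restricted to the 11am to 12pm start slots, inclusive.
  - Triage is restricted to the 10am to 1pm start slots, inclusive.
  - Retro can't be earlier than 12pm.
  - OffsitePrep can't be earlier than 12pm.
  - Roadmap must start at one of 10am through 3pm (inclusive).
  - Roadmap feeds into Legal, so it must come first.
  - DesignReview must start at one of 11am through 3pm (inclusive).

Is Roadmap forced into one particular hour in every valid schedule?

No

Roadmap can be 10am (e.g. Kickoff -> 9am; Triage -> 10am; Legal -> 11am; Roadmap -> 10am; Retro -> 12pm; OffsitePrep -> 12pm; DesignReview -> 11am; Postmortem -> 9am; Demo -> 11am) or 11am (e.g. Kickoff in 9am, OffsitePrep in 12pm, Legal in 12pm, DesignReview in 11am, Triage in 10am, Postmortem in 9am, Retro in 12pm, Demo in 11am, Roadmap in 11am).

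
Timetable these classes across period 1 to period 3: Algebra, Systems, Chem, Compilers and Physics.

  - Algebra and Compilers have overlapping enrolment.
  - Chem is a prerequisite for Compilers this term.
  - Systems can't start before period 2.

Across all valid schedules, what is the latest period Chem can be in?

Downstream work caps Chem at period 2.
Chem at period 2 is achievable: Systems=period 2; Algebra=period 1; Chem=period 2; Physics=period 1; Compilers=period 3.

period 2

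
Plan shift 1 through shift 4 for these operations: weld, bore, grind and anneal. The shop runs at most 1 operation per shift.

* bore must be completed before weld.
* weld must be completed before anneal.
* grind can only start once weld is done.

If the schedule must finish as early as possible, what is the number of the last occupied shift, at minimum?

The precedence chain requires at least 3 distinct shifts.
With at most 1 per shift and 4 operations, at least 4 shifts are needed.
4 works (last occupied shift: shift 4): for example grind -> shift 3; bore -> shift 1; anneal -> shift 4; weld -> shift 2.

4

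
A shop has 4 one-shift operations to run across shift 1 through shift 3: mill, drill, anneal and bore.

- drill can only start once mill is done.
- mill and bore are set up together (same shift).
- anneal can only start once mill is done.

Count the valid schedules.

Splitting on mill: it can be shift 1 (4), shift 2 (1). Listing each branch's schedules as (drill, anneal, bore) by shift number:
mill=shift 1: (2,2,1) (2,3,1) (3,2,1) (3,3,1) — 4.
mill=shift 2: (3,3,2) — 1.
Summing: 4 + 1 = 5.

5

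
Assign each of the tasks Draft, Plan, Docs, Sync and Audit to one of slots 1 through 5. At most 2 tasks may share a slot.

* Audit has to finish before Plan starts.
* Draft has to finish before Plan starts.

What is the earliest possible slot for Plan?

2

Precedence pushes Plan to at least 2.
Plan at 2 is achievable: Draft in 1, Plan in 2, Docs in 2, Sync in 3, Audit in 1.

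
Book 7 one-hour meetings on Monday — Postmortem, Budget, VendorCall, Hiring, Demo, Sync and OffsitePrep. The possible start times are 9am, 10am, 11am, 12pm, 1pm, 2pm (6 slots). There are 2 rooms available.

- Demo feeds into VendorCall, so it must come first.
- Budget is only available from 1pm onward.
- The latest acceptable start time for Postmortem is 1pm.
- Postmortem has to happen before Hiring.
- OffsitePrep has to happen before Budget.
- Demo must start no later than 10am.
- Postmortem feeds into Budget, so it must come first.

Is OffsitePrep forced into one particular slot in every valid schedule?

OffsitePrep can be 9am (e.g. VendorCall -> 10am; Postmortem -> 10am; Demo -> 9am; Sync -> 11am; Budget -> 1pm; Hiring -> 11am; OffsitePrep -> 9am) or 10am (e.g. Sync in 11am; VendorCall in 10am; Postmortem in 9am; Hiring in 11am; Budget in 1pm; Demo in 9am; OffsitePrep in 10am).

No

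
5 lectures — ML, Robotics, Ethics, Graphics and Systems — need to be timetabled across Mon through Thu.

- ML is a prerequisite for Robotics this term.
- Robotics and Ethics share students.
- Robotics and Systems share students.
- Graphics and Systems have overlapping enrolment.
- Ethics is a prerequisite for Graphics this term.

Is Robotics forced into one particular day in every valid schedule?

No

Robotics can be Tue (e.g. Ethics=Mon; Graphics=Tue; ML=Mon; Systems=Mon; Robotics=Tue) or Wed (e.g. Graphics=Tue; Systems=Mon; Robotics=Wed; Ethics=Mon; ML=Mon).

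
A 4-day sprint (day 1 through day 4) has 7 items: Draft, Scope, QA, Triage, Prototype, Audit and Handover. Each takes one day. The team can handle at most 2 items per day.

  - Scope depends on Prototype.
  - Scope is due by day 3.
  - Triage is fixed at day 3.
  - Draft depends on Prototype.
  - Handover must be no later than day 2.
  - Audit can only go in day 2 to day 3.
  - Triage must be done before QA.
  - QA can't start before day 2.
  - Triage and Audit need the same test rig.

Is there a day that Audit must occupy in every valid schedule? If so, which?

Audit's window is day 2–day 3.
Triage is fixed at day 3, and Audit can't share a day with Triage.
So Audit must be day 2.

day 2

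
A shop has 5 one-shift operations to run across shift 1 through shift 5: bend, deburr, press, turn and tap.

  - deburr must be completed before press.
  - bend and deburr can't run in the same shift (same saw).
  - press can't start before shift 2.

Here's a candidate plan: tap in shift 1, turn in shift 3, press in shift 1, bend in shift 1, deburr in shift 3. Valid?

press can't start before shift 2 — violated.
bend and deburr can't run in the same shift (same saw) — holds.
deburr must be completed before press — violated.

No — it violates: press can't start before shift 2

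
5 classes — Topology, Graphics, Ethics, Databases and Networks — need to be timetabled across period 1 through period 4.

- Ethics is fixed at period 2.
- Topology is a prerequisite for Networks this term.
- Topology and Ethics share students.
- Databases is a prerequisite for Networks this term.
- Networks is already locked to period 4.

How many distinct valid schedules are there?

24

Splitting on Topology: it can be period 1 (12), period 3 (12). Listing each branch's schedules as (Graphics, Ethics, Databases, Networks) by period number:
Topology=period 1: (1,2,1,4) (1,2,2,4) (1,2,3,4) (2,2,1,4) (2,2,2,4) (2,2,3,4) (3,2,1,4) (3,2,2,4) (3,2,3,4) (4,2,1,4) (4,2,2,4) (4,2,3,4) — 12.
Topology=period 3: (1,2,1,4) (1,2,2,4) (1,2,3,4) (2,2,1,4) (2,2,2,4) (2,2,3,4) (3,2,1,4) (3,2,2,4) (3,2,3,4) (4,2,1,4) (4,2,2,4) (4,2,3,4) — 12.
Summing: 12 + 12 = 24.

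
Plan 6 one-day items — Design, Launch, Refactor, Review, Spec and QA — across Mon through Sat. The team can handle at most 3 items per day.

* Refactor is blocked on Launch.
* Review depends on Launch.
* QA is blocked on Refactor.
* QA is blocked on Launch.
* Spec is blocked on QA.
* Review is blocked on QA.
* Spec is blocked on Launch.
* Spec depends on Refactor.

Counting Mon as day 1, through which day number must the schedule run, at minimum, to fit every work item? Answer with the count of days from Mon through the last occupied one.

4 days

The precedence chain requires at least 4 distinct days.
With at most 3 per day and 6 work items, at least 2 days are needed.
4 works (last occupied day: Thu): for example Design in Mon; Spec in Thu; Launch in Mon; Refactor in Tue; Review in Thu; QA in Wed.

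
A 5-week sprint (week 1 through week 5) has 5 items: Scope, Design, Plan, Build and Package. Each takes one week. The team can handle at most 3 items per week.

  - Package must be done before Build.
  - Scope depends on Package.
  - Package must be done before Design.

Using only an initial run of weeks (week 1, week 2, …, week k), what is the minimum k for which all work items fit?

2 weeks

The precedence chain requires at least 2 distinct weeks.
With at most 3 per week and 5 work items, at least 2 weeks are needed.
2 works (last occupied week: week 2): for example Package in week 1, Plan in week 1, Design in week 2, Build in week 2, Scope in week 2.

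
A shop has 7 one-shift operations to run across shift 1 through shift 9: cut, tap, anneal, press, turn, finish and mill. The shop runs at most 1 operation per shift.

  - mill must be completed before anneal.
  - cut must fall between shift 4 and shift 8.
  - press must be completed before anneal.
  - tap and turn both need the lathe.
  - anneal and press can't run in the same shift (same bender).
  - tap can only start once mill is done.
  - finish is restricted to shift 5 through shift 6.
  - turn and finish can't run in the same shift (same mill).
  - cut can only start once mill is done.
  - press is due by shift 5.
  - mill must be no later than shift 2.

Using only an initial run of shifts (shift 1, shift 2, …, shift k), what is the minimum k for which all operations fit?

7 shifts

The precedence chain requires at least 2 distinct shifts.
With at most 1 per shift and 7 operations, at least 7 shifts are needed.
finish can't be placed before shift 5, so the schedule must run through at least shift 5.
7 works (last occupied shift: shift 7): for example anneal -> shift 3, cut -> shift 4, tap -> shift 6, mill -> shift 1, press -> shift 2, turn -> shift 7, finish -> shift 5.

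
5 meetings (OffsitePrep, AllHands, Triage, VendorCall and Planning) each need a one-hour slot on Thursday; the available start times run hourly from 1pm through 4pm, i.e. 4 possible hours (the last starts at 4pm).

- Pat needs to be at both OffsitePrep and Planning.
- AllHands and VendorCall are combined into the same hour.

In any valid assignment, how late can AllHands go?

AllHands at 4pm is achievable: Triage in 1pm, Planning in 2pm, OffsitePrep in 1pm, VendorCall in 4pm, AllHands in 4pm.

4pm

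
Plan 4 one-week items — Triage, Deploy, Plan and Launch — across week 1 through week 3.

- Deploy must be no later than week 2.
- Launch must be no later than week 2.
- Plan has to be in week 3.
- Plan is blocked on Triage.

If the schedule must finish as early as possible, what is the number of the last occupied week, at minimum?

3

The precedence chain requires at least 2 distinct weeks.
Plan can't be placed before week 3, so the schedule must run through at least week 3.
3 works (last occupied week: week 3): for example Plan in week 3; Deploy in week 1; Launch in week 1; Triage in week 1.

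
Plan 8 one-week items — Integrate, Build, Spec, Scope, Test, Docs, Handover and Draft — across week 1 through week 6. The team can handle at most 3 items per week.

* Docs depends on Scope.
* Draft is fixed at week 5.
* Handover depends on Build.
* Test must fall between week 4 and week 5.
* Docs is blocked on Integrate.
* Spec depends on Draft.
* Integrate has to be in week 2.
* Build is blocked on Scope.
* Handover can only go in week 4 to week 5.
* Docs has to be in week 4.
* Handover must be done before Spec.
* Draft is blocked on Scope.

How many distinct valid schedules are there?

Splitting on Build: it can be week 2 (4), week 3 (8), week 4 (6). Listing each branch's schedules as (Integrate, Spec, Scope, Test, Docs, Handover, Draft) by week number:
Build=week 2: (2,6,1,4,4,4,5) (2,6,1,4,4,5,5) (2,6,1,5,4,4,5) (2,6,1,5,4,5,5) — 4.
Build=week 3: (2,6,1,4,4,4,5) (2,6,1,4,4,5,5) (2,6,1,5,4,4,5) (2,6,1,5,4,5,5) (2,6,2,4,4,4,5) (2,6,2,4,4,5,5) (2,6,2,5,4,4,5) (2,6,2,5,4,5,5) — 8.
Build=week 4: (2,6,1,4,4,5,5) (2,6,1,5,4,5,5) (2,6,2,4,4,5,5) (2,6,2,5,4,5,5) (2,6,3,4,4,5,5) (2,6,3,5,4,5,5) — 6.
Summing: 4 + 8 + 6 = 18.

18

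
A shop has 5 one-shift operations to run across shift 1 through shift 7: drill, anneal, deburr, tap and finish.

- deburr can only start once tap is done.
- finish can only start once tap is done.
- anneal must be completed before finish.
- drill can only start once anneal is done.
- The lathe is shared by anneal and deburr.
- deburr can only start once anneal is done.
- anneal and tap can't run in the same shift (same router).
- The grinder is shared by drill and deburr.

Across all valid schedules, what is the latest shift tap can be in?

shift 6

Downstream work caps tap at shift 6.
tap at shift 6 is achievable: anneal -> shift 1, tap -> shift 6, finish -> shift 7, drill -> shift 2, deburr -> shift 7.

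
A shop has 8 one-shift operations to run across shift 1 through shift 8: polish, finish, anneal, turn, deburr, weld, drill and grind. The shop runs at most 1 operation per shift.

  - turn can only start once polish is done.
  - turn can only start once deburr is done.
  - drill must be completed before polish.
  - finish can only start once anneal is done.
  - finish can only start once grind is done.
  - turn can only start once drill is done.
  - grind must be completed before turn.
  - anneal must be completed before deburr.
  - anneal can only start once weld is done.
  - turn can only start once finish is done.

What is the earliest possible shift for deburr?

Precedence pushes deburr to at least shift 3; downstream work caps deburr at shift 7.
deburr at shift 3 is achievable: turn in shift 8, anneal in shift 2, weld in shift 1, grind in shift 4, drill in shift 6, deburr in shift 3, polish in shift 7, finish in shift 5.

shift 3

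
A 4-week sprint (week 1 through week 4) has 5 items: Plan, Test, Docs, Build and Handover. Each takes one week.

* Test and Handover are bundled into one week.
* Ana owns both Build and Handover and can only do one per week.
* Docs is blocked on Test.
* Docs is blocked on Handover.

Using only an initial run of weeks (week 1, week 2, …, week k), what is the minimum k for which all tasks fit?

The precedence chain requires at least 2 distinct weeks.
2 works (last occupied week: week 2): for example Docs -> week 2; Handover -> week 1; Build -> week 2; Plan -> week 1; Test -> week 1.

2 weeks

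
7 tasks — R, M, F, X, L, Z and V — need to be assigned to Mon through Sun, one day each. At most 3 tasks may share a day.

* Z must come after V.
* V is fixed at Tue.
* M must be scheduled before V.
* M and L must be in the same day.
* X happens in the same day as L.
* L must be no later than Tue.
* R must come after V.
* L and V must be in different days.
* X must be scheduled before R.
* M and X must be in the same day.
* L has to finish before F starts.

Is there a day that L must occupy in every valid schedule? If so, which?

Mon

L's window is Mon–Tue.
V is fixed at Tue, and L can't share a day with V.
So L must be Mon.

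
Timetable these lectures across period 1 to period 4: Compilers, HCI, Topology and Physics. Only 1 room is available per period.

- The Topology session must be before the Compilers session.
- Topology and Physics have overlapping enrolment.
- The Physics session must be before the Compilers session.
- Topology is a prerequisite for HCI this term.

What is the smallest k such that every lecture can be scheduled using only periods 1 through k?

4

The precedence chain requires at least 2 distinct periods.
With at most 1 per period and 4 lectures, at least 4 periods are needed.
4 works (last occupied period: period 4): for example HCI=period 4, Compilers=period 3, Physics=period 2, Topology=period 1.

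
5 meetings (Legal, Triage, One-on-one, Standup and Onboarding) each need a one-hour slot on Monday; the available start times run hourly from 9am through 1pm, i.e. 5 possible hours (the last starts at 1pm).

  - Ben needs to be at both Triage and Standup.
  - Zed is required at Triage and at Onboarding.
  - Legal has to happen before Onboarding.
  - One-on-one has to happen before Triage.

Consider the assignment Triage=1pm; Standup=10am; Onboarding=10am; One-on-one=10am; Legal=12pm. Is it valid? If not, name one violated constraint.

One-on-one has to happen before Triage — holds.
Zed is required at Triage and at Onboarding — holds.
Legal has to happen before Onboarding — violated.
Ben needs to be at both Triage and Standup — holds.

No. Legal has to happen before Onboarding is not satisfied.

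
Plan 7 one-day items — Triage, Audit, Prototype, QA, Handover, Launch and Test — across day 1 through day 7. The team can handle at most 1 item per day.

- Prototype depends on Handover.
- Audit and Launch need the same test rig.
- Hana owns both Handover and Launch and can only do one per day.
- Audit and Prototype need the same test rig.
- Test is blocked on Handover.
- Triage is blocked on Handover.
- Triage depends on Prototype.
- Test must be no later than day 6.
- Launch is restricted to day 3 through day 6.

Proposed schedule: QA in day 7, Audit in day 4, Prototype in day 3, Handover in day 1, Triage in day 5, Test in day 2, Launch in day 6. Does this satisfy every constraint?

Triage depends on Prototype — holds.
Audit and Launch need the same test rig — holds.
Test must be no later than day 6 — holds.
Launch is restricted to day 3 through day 6 — holds.
The team can handle at most 1 item per day — holds.
Hana owns both Handover and Launch and can only do one per day — holds.
Audit and Prototype need the same test rig — holds.
Prototype depends on Handover — holds.
Triage is blocked on Handover — holds.
Test is blocked on Handover — holds.

Valid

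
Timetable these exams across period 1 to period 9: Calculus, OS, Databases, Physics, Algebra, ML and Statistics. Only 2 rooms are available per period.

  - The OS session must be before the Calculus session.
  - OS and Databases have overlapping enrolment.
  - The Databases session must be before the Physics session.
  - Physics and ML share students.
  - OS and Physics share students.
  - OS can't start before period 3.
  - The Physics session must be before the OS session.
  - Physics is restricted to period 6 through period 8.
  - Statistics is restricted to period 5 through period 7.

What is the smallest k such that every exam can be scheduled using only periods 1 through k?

The precedence chain requires at least 4 distinct periods.
With at most 2 per period and 7 exams, at least 4 periods are needed.
Propagating the time windows through the other constraints, Calculus can't land before period 8, so the schedule must run through at least period 8.
8 works (last occupied period: period 8): for example ML -> period 2, Databases -> period 1, Algebra -> period 1, Statistics -> period 5, OS -> period 7, Calculus -> period 8, Physics -> period 6.

8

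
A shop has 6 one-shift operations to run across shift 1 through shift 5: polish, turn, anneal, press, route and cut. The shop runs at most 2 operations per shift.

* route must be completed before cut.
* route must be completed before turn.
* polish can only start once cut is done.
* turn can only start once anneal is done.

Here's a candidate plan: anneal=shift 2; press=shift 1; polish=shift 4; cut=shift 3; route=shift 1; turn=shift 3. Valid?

polish can only start once cut is done — holds.
turn can only start once anneal is done — holds.
route must be completed before turn — holds.
route must be completed before cut — holds.
The shop runs at most 2 operations per shift — holds.

Yes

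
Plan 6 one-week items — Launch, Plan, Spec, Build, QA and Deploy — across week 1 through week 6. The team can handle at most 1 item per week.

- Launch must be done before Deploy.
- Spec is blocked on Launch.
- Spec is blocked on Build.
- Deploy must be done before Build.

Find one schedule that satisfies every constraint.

Spec=week 4, Plan=week 5, Deploy=week 2, Build=week 3, QA=week 6, Launch=week 1

Checking: Launch(week 1) before Deploy(week 2); Build(week 3) before Spec(week 4); Deploy(week 2) before Build(week 3); Launch(week 1) before Spec(week 4); max 1 per week (cap 1).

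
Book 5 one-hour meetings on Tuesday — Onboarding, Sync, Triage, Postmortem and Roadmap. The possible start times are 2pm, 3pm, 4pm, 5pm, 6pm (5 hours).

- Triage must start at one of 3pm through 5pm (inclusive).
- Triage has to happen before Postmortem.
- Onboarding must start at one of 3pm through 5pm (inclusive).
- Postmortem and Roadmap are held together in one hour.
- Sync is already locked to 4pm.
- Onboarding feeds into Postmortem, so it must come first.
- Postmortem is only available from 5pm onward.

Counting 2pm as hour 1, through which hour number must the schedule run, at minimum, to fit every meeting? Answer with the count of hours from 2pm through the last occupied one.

The precedence chain requires at least 2 distinct hours.
Postmortem can't be placed before 5pm — that is hour 4 counting from 2pm — so the schedule must run through at least 4 hours.
4 works (last occupied hour: 5pm): for example Sync=4pm, Triage=3pm, Postmortem=5pm, Onboarding=3pm, Roadmap=5pm.

4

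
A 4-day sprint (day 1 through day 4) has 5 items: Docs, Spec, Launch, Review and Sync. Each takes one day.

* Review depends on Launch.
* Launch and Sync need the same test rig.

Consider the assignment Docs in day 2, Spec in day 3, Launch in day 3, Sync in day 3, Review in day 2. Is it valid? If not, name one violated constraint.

No — it violates: Review depends on Launch

Review depends on Launch — violated.
Launch and Sync need the same test rig — violated.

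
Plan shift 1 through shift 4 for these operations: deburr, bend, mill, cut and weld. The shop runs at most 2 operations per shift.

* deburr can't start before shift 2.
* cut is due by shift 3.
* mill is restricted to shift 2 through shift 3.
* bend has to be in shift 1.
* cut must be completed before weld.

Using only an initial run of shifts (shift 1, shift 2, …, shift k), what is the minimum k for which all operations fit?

The precedence chain requires at least 2 distinct shifts.
With at most 2 per shift and 5 operations, at least 3 shifts are needed.
3 works (last occupied shift: shift 3): for example weld in shift 3; bend in shift 1; cut in shift 1; mill in shift 2; deburr in shift 2.

3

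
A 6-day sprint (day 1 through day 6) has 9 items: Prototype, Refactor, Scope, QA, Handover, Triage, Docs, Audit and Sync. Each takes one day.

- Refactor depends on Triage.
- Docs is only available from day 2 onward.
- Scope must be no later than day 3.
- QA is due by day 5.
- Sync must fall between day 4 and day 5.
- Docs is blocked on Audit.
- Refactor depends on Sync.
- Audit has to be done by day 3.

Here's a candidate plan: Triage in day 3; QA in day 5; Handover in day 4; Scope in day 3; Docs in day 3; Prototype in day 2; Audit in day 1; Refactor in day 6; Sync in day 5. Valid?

Docs is blocked on Audit — holds.
Refactor depends on Sync — holds.
Audit has to be done by day 3 — holds.
Refactor depends on Triage — holds.
Sync must fall between day 4 and day 5 — holds.
QA is due by day 5 — holds.
Scope must be no later than day 3 — holds.
Docs is only available from day 2 onward — holds.

Yes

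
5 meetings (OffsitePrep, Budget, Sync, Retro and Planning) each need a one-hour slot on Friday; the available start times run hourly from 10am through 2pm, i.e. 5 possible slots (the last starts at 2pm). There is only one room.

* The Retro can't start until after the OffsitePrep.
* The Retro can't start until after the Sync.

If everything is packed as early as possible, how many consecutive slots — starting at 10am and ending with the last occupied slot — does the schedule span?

5

The precedence chain requires at least 2 distinct slots.
With at most 1 per slot and 5 meetings, at least 5 slots are needed.
5 works (last occupied slot: 2pm): for example OffsitePrep in 10am, Budget in 1pm, Planning in 2pm, Retro in 12pm, Sync in 11am.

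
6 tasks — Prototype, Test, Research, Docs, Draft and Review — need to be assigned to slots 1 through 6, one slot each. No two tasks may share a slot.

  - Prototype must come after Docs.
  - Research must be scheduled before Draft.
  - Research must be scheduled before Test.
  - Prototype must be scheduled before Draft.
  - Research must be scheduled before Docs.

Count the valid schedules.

24

Splitting on Prototype: it can be 3 (6), 4 (10), 5 (8). Listing each branch's schedules as (Test, Research, Docs, Draft, Review):
Prototype=3: (4,1,2,5,6) (4,1,2,6,5) (5,1,2,4,6) (5,1,2,6,4) (6,1,2,4,5) (6,1,2,5,4) — 6.
Prototype=4: (2,1,3,5,6) (2,1,3,6,5) (3,1,2,5,6) (3,1,2,6,5) (5,1,2,6,3) (5,1,3,6,2) (5,2,3,6,1) (6,1,2,5,3) (6,1,3,5,2) (6,2,3,5,1) — 10.
Prototype=5: (2,1,3,6,4) (2,1,4,6,3) (3,1,2,6,4) (3,1,4,6,2) (3,2,4,6,1) (4,1,2,6,3) (4,1,3,6,2) (4,2,3,6,1) — 8.
Summing: 6 + 10 + 8 = 24.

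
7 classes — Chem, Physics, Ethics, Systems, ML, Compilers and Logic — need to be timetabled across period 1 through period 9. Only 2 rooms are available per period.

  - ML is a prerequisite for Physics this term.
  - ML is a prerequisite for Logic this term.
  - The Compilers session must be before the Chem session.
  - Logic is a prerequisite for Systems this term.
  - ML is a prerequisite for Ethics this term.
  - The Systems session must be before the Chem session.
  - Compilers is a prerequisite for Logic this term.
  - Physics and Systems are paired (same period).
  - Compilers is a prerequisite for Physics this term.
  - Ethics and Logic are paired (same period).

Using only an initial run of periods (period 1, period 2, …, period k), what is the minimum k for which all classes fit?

The precedence chain requires at least 4 distinct periods.
With at most 2 per period and 7 classes, at least 4 periods are needed.
4 works (last occupied period: period 4): for example Physics=period 3, Compilers=period 1, Systems=period 3, Chem=period 4, ML=period 1, Ethics=period 2, Logic=period 2.

4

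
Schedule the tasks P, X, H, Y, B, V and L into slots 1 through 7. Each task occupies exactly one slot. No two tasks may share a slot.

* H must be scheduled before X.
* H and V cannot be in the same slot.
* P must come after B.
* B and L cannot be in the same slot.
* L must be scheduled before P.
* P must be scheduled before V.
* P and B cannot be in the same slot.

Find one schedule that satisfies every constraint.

P -> 3; X -> 5; Y -> 7; L -> 2; V -> 6; H -> 4; B -> 1

Checking: P(3) before V(6); H(4) before X(5); L(2) before P(3); B(1) before P(3); B(1) != L(2); P(3) != B(1); H(4) != V(6); max 1 per slot (cap 1).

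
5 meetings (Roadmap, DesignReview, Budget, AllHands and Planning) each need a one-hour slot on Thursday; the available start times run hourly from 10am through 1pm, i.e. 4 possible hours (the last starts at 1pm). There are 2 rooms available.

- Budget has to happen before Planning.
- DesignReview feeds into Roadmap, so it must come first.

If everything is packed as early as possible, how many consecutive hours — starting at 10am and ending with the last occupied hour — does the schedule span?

The precedence chain requires at least 2 distinct hours.
With at most 2 per hour and 5 meetings, at least 3 hours are needed.
3 works (last occupied hour: 12pm): for example Roadmap -> 11am, Planning -> 11am, Budget -> 10am, DesignReview -> 10am, AllHands -> 12pm.

3 hours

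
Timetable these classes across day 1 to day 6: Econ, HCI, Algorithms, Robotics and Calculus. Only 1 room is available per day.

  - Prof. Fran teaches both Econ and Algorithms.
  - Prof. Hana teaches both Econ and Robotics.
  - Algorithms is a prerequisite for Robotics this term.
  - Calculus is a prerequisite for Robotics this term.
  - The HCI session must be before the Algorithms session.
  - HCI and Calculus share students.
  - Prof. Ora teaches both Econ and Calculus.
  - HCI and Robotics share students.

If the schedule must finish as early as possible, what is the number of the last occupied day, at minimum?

day 5

The precedence chain requires at least 3 distinct days.
With at most 1 per day and 5 classes, at least 5 days are needed.
5 works (last occupied day: day 5): for example Calculus=day 3; HCI=day 1; Econ=day 5; Robotics=day 4; Algorithms=day 2.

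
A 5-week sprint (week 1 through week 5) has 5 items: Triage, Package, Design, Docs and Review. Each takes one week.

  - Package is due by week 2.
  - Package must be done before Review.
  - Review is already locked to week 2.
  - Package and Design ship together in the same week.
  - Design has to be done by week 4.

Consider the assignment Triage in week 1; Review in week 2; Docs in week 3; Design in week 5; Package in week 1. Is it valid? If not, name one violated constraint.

Package and Design ship together in the same week — violated.
Package is due by week 2 — holds.
Package must be done before Review — holds.
Design has to be done by week 4 — violated.
Review is already locked to week 2 — holds.

No. Design has to be done by week 4 is not satisfied.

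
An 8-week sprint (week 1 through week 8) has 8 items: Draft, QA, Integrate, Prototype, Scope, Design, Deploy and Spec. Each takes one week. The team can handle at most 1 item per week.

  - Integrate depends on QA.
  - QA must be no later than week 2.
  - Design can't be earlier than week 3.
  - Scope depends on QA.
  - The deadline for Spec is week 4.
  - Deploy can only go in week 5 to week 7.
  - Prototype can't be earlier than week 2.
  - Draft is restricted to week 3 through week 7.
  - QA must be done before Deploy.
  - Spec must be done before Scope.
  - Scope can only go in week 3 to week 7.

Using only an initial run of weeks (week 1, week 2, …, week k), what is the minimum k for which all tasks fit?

8

The precedence chain requires at least 2 distinct weeks.
With at most 1 per week and 8 tasks, at least 8 weeks are needed.
Deploy can't be placed before week 5, so the schedule must run through at least week 5.
8 works (last occupied week: week 8): for example Draft in week 4; Integrate in week 8; Spec in week 2; Scope in week 3; Design in week 6; Prototype in week 7; Deploy in week 5; QA in week 1.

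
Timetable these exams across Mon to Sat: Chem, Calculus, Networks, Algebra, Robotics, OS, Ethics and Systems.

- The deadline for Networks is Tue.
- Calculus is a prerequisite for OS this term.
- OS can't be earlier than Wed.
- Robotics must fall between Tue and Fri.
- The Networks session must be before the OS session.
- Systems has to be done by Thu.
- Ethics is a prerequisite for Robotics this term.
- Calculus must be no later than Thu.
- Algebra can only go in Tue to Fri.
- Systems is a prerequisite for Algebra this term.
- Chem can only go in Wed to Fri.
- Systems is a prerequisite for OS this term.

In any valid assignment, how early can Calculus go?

Mon

Calculus's own window allows nothing later than Thu.
Calculus at Mon is achievable: Systems -> Mon, Calculus -> Mon, Robotics -> Tue, OS -> Wed, Ethics -> Mon, Networks -> Mon, Algebra -> Tue, Chem -> Wed.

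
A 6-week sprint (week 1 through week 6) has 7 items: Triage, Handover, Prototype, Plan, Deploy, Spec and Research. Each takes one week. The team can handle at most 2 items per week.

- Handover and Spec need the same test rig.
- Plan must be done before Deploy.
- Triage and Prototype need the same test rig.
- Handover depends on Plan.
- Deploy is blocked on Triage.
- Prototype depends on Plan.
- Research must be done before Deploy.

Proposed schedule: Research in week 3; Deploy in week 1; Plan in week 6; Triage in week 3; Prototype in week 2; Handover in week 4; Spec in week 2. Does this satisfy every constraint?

No. Plan must be done before Deploy is not satisfied.

Prototype depends on Plan — violated.
Handover depends on Plan — violated.
Research must be done before Deploy — violated.
Deploy is blocked on Triage — violated.
Handover and Spec need the same test rig — holds.
Plan must be done before Deploy — violated.
The team can handle at most 2 items per week — holds.
Triage and Prototype need the same test rig — holds.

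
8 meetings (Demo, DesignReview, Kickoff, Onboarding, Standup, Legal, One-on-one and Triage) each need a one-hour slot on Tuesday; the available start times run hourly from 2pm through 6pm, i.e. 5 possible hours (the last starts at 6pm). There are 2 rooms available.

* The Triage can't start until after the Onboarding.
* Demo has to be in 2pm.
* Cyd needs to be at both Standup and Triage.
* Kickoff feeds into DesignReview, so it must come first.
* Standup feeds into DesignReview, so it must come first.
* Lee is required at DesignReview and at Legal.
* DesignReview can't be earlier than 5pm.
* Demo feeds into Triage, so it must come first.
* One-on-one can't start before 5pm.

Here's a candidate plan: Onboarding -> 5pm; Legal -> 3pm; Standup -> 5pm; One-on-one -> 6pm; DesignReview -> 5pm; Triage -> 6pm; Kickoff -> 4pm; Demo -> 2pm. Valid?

Demo feeds into Triage, so it must come first — holds.
Kickoff feeds into DesignReview, so it must come first — holds.
One-on-one can't start before 5pm — holds.
There are 2 rooms available — violated.
Cyd needs to be at both Standup and Triage — holds.
Demo has to be in 2pm — holds.
The Triage can't start until after the Onboarding — holds.
Lee is required at DesignReview and at Legal — holds.
DesignReview can't be earlier than 5pm — holds.
Standup feeds into DesignReview, so it must come first — violated.

No. There are 2 rooms available is not satisfied.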